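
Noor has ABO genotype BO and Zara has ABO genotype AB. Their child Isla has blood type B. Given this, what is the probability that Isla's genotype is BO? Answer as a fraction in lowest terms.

1/2

Cross BO × AB → 1/4 AB, 1/4 AO, 1/4 BB, 1/4 BO.
Type-B genotypes among offspring: BB (1/4), BO (1/4); total 1/2.
P(BO | type B) = (1/4) / (1/2) = 1/2.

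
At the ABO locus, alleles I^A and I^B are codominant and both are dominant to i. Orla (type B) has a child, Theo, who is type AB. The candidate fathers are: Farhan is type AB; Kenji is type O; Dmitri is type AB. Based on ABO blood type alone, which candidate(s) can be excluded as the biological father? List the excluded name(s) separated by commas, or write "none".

A candidate is excluded only if no genotype consistent with his phenotype could produce a type AB child with a type B mother.
Kenji (type O): no genotype consistent with that phenotype can produce a type-AB child with a type-B mother.

Kenji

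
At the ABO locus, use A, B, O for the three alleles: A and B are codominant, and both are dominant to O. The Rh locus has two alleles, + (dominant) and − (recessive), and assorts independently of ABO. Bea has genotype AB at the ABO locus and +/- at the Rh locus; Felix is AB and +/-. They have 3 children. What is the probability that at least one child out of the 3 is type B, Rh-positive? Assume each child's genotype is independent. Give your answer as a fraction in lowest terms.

1899/4096

ABO cross AB × AB → 1/4 A, 1/4 B, 1/2 AB.
Rh cross +/- × +/- → 3/4 Rh+, 1/4 Rh-; so P(type B, Rh-positive) = 1/4 × 3/4 = 3/16 per child.
P(none) = (13/16)^3 = 2197/4096; P(at least one) = 1 − 2197/4096 = 1899/4096.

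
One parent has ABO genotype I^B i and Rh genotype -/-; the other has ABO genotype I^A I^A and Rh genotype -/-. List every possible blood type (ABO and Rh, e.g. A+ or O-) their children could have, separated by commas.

Gametes from I^B i × I^A I^A give offspring ABO genotypes I^A I^B, I^A i, i.e. phenotypes A, AB.
Rh cross -/- × -/- → phenotypes Rh-.
Combining independently: A-, AB-.

A-, AB-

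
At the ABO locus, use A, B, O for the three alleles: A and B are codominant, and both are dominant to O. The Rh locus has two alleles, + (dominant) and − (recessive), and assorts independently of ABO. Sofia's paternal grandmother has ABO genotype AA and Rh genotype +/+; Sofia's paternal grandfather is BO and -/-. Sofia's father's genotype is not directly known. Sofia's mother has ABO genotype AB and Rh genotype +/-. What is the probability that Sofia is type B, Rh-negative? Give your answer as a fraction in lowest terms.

Sofia's father's ABO genotype from AA × BO: 1/2 AB, 1/2 AO.
Crossing each possibility with the mother AB and summing P(type B): 1/2·1/4 + 1/2·1/4 = 1/4.
Similarly for Rh via the father's Rh distribution: P(Rh-) = 1/4.
Independent loci: 1/4 × 1/4 = 1/16.

1/16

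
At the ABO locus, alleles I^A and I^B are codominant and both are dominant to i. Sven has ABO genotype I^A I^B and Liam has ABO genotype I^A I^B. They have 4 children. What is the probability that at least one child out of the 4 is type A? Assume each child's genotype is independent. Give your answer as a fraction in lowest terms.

ABO cross I^A I^B × I^A I^B → 1/4 A, 1/4 B, 1/2 AB.
So P(type A) = 1/4 per child.
P(none) = (3/4)^4 = 81/256; P(at least one) = 1 − 81/256 = 175/256.

175/256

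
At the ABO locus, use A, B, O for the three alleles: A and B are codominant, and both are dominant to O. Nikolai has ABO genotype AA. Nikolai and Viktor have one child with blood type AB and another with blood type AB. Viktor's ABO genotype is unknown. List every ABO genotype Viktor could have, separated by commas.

For each candidate genotype of Viktor, check whether crossing it with AA can produce every observed child phenotype.
  AA → possible child types {A} ✗
  AB → possible child types {A, AB} ✓
  AO → possible child types {A} ✗
  BB → possible child types {AB} ✓
  BO → possible child types {A, AB} ✓
  OO → possible child types {A} ✗

AB, BB, BO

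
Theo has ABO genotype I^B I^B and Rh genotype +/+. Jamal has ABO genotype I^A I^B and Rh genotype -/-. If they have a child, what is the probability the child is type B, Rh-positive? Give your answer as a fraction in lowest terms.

ABO cross I^B I^B × I^A I^B → offspring phenotypes: 1/2 B, 1/2 AB.
Rh cross +/+ × -/- → 1 Rh+.
Independent loci: P(type B, Rh-positive) = 1/2 × 1 = 1/2.

1/2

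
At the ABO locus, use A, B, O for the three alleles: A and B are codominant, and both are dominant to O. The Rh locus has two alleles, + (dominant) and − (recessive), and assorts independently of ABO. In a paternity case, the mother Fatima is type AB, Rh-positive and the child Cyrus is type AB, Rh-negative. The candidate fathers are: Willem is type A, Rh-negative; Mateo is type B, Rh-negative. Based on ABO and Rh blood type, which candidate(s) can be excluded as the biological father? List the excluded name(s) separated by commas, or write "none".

none

A candidate is excluded only if no genotype consistent with his phenotype could produce a type AB, Rh-negative child with a type AB, Rh-positive mother.
Every candidate has at least one consistent genotype combination, so none can be excluded.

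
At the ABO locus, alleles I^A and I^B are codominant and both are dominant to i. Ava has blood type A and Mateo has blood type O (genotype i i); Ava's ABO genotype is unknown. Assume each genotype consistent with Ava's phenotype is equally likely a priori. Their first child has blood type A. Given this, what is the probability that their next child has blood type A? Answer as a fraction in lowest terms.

Possible genotypes: Ava ∈ {I^A I^A, I^A i}; Mateo ∈ {i i}.
Weight each parental genotype pair by prior × P(type-A child):
  I^A I^A × i i: posterior weight 2/3; P(next child type A) = 1.
  I^A i × i i: posterior weight 1/3; P(next child type A) = 1/2.
Weighted sum = 5/6.

5/6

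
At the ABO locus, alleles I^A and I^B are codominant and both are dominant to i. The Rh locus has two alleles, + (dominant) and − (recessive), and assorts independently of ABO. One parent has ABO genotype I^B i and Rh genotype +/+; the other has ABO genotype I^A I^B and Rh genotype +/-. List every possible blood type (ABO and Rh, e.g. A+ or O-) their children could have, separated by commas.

Gametes from I^B i × I^A I^B give offspring ABO genotypes I^A I^B, I^A i, I^B I^B, I^B i, i.e. phenotypes A, B, AB.
Rh cross +/+ × +/- → phenotypes Rh+.
Combining independently: A+, B+, AB+.

A+, B+, AB+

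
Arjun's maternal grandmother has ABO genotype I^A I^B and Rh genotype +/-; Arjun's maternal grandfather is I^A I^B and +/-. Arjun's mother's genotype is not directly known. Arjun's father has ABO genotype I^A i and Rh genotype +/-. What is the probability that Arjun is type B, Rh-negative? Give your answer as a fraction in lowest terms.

Arjun's mother's ABO genotype from I^A I^B × I^A I^B: 1/4 I^A I^A, 1/2 I^A I^B, 1/4 I^B I^B.
Crossing each possibility with the father I^A i and summing P(type B): 1/4·0 + 1/2·1/4 + 1/4·1/2 = 1/4.
Similarly for Rh via the mother's Rh distribution: P(Rh-) = 1/4.
Independent loci: 1/4 × 1/4 = 1/16.

1/16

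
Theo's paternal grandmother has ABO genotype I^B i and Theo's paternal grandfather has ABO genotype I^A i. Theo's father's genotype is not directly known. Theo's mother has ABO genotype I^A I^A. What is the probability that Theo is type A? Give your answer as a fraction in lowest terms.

3/4

Theo's father's ABO genotype from I^B i × I^A i: 1/4 I^A I^B, 1/4 I^A i, 1/4 I^B i, 1/4 i i.
Crossing each possibility with the mother I^A I^A and summing P(type A): 1/4·1/2 + 1/4·1 + 1/4·1/2 + 1/4·1 = 3/4.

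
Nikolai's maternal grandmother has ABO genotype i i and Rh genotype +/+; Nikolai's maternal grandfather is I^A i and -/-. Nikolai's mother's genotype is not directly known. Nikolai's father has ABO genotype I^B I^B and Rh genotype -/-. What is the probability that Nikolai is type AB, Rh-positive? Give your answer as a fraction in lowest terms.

Nikolai's mother's ABO genotype from i i × I^A i: 1/2 I^A i, 1/2 i i.
Crossing each possibility with the father I^B I^B and summing P(type AB): 1/2·1/2 + 1/2·0 = 1/4.
Similarly for Rh via the mother's Rh distribution: P(Rh+) = 1/2.
Independent loci: 1/4 × 1/2 = 1/8.

1/8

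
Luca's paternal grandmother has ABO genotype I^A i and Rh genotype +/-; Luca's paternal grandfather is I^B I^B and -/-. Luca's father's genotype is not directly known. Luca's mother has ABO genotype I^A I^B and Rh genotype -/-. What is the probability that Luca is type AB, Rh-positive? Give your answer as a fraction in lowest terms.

Luca's father's ABO genotype from I^A i × I^B I^B: 1/2 I^A I^B, 1/2 I^B i.
Crossing each possibility with the mother I^A I^B and summing P(type AB): 1/2·1/2 + 1/2·1/4 = 3/8.
Similarly for Rh via the father's Rh distribution: P(Rh+) = 1/4.
Independent loci: 3/8 × 1/4 = 3/32.

3/32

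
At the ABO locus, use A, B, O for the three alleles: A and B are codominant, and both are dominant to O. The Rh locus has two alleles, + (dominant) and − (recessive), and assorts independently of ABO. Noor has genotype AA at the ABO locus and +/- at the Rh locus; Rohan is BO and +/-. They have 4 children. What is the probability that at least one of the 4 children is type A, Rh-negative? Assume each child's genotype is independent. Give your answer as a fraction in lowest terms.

ABO cross AA × BO → 1/2 A, 1/2 AB.
Rh cross +/- × +/- → 3/4 Rh+, 1/4 Rh-; so P(type A, Rh-negative) = 1/2 × 1/4 = 1/8 per child.
P(none) = (7/8)^4 = 2401/4096; P(at least one) = 1 − 2401/4096 = 1695/4096.

1695/4096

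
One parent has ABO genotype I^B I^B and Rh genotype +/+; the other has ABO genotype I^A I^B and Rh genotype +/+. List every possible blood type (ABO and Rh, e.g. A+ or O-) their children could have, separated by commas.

Gametes from I^B I^B × I^A I^B give offspring ABO genotypes I^A I^B, I^B I^B, i.e. phenotypes B, AB.
Rh cross +/+ × +/+ → phenotypes Rh+.
Combining independently: B+, AB+.

B+, AB+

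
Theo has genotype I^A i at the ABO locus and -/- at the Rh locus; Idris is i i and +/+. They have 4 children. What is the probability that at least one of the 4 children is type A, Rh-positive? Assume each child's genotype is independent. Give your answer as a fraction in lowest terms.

ABO cross I^A i × i i → 1/2 O, 1/2 A.
Rh cross -/- × +/+ → 1 Rh+; so P(type A, Rh-positive) = 1/2 × 1 = 1/2 per child.
P(none) = (1/2)^4 = 1/16; P(at least one) = 1 − 1/16 = 15/16.

15/16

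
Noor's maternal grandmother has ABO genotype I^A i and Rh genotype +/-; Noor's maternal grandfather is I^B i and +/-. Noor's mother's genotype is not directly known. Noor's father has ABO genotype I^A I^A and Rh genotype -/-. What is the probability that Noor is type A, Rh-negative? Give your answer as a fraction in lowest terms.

Noor's mother's ABO genotype from I^A i × I^B i: 1/4 I^A I^B, 1/4 I^A i, 1/4 I^B i, 1/4 i i.
Crossing each possibility with the father I^A I^A and summing P(type A): 1/4·1/2 + 1/4·1 + 1/4·1/2 + 1/4·1 = 3/4.
Similarly for Rh via the mother's Rh distribution: P(Rh-) = 1/2.
Independent loci: 3/4 × 1/2 = 3/8.

3/8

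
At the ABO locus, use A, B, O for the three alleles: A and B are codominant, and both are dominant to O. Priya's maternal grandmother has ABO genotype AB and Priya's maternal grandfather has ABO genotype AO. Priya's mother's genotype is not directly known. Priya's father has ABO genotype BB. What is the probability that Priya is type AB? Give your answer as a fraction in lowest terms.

Priya's mother's ABO genotype from AB × AO: 1/4 AA, 1/4 AB, 1/4 AO, 1/4 BO.
Crossing each possibility with the father BB and summing P(type AB): 1/4·1 + 1/4·1/2 + 1/4·1/2 + 1/4·0 = 1/2.

1/2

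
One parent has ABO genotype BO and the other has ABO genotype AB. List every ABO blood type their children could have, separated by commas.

A, B, AB

Gametes from BO × AB give offspring ABO genotypes AB, AO, BB, BO, i.e. phenotypes A, B, AB.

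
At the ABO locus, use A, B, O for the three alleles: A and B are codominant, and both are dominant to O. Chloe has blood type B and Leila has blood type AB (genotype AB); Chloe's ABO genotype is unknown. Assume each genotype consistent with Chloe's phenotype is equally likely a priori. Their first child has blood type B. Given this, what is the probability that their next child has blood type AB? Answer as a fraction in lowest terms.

3/8

Possible genotypes: Chloe ∈ {BB, BO}; Leila ∈ {AB}.
Weight each parental genotype pair by prior × P(type-B child):
  BB × AB: posterior weight 1/2; P(next child type AB) = 1/2.
  BO × AB: posterior weight 1/2; P(next child type AB) = 1/4.
Weighted sum = 3/8.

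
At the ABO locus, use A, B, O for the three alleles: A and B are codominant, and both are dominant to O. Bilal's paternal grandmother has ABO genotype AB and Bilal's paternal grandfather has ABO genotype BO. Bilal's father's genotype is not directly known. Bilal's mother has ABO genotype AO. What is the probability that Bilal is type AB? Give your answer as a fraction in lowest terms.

1/4

Bilal's father's ABO genotype from AB × BO: 1/4 AB, 1/4 AO, 1/4 BB, 1/4 BO.
Crossing each possibility with the mother AO and summing P(type AB): 1/4·1/4 + 1/4·0 + 1/4·1/2 + 1/4·1/4 = 1/4.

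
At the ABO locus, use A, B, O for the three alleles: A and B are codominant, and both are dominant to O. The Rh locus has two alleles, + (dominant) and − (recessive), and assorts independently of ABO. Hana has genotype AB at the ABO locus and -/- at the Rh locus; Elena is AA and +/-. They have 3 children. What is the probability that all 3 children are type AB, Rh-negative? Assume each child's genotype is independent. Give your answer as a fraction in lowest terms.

1/64

ABO cross AB × AA → 1/2 A, 1/2 AB.
Rh cross -/- × +/- → 1/2 Rh+, 1/2 Rh-; so P(type AB, Rh-negative) = 1/2 × 1/2 = 1/4 per child.
All 3 independent: (1/4)^3 = 1/64.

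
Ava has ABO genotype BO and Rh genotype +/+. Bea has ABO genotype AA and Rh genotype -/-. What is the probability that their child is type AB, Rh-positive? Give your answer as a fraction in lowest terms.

1/2

ABO cross BO × AA → offspring phenotypes: 1/2 A, 1/2 AB.
Rh cross +/+ × -/- → 1 Rh+.
Independent loci: P(type AB, Rh-positive) = 1/2 × 1 = 1/2.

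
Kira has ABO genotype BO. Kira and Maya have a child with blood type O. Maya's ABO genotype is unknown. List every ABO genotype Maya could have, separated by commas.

AO, BO, OO

For each candidate genotype of Maya, check whether crossing it with BO can produce every observed child phenotype.
  AA → possible child types {A, AB} ✗
  AB → possible child types {A, B, AB} ✗
  AO → possible child types {O, A, B, AB} ✓
  BB → possible child types {B} ✗
  BO → possible child types {O, B} ✓
  OO → possible child types {O, B} ✓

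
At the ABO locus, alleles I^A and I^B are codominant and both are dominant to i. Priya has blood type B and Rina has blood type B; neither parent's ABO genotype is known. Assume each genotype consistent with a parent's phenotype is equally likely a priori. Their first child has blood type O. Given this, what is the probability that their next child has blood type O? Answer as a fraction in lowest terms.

1/4

Possible genotypes: Priya ∈ {I^B I^B, I^B i}; Rina ∈ {I^B I^B, I^B i}.
Weight each parental genotype pair by prior × P(type-O child):
  I^B i × I^B i: posterior weight 1; P(next child type O) = 1/4.
Weighted sum = 1/4.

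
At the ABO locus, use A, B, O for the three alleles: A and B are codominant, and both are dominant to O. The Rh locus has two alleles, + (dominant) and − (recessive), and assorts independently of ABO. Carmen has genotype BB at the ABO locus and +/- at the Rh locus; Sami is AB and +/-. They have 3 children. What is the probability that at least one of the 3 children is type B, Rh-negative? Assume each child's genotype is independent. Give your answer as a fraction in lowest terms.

ABO cross BB × AB → 1/2 B, 1/2 AB.
Rh cross +/- × +/- → 3/4 Rh+, 1/4 Rh-; so P(type B, Rh-negative) = 1/2 × 1/4 = 1/8 per child.
P(none) = (7/8)^3 = 343/512; P(at least one) = 1 − 343/512 = 169/512.

169/512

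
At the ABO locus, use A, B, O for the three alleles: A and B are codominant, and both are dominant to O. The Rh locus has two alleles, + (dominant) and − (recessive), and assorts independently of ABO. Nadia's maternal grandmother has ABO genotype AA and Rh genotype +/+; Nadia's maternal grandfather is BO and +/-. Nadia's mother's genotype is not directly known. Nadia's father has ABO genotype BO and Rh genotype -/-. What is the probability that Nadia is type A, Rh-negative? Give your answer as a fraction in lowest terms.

Nadia's mother's ABO genotype from AA × BO: 1/2 AB, 1/2 AO.
Crossing each possibility with the father BO and summing P(type A): 1/2·1/4 + 1/2·1/4 = 1/4.
Similarly for Rh via the mother's Rh distribution: P(Rh-) = 1/4.
Independent loci: 1/4 × 1/4 = 1/16.

1/16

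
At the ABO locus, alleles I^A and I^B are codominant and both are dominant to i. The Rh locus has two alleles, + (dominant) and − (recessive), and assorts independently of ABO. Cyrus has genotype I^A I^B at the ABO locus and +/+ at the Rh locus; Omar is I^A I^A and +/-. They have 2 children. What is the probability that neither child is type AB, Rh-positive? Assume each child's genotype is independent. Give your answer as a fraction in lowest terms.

ABO cross I^A I^B × I^A I^A → 1/2 A, 1/2 AB.
Rh cross +/+ × +/- → 1 Rh+; so P(type AB, Rh-positive) = 1/2 × 1 = 1/2 per child.
P(not type AB, Rh-positive) = 1/2 for one child; (1/2)^2 = 1/4.

1/4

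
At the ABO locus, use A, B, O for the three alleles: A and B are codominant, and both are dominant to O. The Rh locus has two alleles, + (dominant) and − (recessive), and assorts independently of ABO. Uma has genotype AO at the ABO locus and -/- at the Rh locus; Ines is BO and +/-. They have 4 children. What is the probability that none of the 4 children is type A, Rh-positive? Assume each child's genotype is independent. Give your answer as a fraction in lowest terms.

ABO cross AO × BO → 1/4 O, 1/4 A, 1/4 B, 1/4 AB.
Rh cross -/- × +/- → 1/2 Rh+, 1/2 Rh-; so P(type A, Rh-positive) = 1/4 × 1/2 = 1/8 per child.
P(not type A, Rh-positive) = 7/8 for one child; (7/8)^4 = 2401/4096.

2401/4096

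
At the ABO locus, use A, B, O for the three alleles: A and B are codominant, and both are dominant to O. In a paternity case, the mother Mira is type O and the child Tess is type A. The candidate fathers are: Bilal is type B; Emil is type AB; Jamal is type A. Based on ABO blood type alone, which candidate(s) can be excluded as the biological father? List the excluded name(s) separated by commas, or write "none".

Bilal

A candidate is excluded only if no genotype consistent with his phenotype could produce a type A child with a type O mother.
Bilal (type B): no genotype consistent with that phenotype can produce a type-A child with a type-O mother.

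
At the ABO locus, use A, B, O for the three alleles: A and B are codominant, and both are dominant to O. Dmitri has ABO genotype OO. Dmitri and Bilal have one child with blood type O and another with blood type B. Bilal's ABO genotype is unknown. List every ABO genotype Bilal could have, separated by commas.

BO

For each candidate genotype of Bilal, check whether crossing it with OO can produce every observed child phenotype.
  AA → possible child types {A} ✗
  AB → possible child types {A, B} ✗
  AO → possible child types {O, A} ✗
  BB → possible child types {B} ✗
  BO → possible child types {O, B} ✓
  OO → possible child types {O} ✗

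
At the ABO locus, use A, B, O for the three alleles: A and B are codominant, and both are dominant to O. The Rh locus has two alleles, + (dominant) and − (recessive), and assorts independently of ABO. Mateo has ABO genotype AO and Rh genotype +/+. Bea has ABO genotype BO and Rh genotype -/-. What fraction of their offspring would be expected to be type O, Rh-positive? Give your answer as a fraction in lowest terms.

ABO cross AO × BO → offspring phenotypes: 1/4 O, 1/4 A, 1/4 B, 1/4 AB.
Rh cross +/+ × -/- → 1 Rh+.
Independent loci: P(type O, Rh-positive) = 1/4 × 1 = 1/4.

1/4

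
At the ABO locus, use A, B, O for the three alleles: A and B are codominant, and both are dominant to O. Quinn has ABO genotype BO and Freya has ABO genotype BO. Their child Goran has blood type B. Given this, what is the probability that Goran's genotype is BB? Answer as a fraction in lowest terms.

Cross BO × BO → 1/4 BB, 1/2 BO, 1/4 OO.
Type-B genotypes among offspring: BB (1/4), BO (1/2); total 3/4.
P(BB | type B) = (1/4) / (3/4) = 1/3.

1/3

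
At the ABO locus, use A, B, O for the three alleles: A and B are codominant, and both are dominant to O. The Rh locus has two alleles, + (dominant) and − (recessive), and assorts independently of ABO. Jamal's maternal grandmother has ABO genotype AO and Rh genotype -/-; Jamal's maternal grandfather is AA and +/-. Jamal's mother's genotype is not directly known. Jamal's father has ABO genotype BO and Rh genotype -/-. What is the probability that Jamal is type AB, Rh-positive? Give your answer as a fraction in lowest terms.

Jamal's mother's ABO genotype from AO × AA: 1/2 AA, 1/2 AO.
Crossing each possibility with the father BO and summing P(type AB): 1/2·1/2 + 1/2·1/4 = 3/8.
Similarly for Rh via the mother's Rh distribution: P(Rh+) = 1/4.
Independent loci: 3/8 × 1/4 = 3/32.

3/32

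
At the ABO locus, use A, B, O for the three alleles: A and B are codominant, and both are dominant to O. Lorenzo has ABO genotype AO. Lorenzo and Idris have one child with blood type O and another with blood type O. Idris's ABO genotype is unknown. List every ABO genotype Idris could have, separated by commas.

For each candidate genotype of Idris, check whether crossing it with AO can produce every observed child phenotype.
  AA → possible child types {A} ✗
  AB → possible child types {A, B, AB} ✗
  AO → possible child types {O, A} ✓
  BB → possible child types {B, AB} ✗
  BO → possible child types {O, A, B, AB} ✓
  OO → possible child types {O, A} ✓

AO, BO, OO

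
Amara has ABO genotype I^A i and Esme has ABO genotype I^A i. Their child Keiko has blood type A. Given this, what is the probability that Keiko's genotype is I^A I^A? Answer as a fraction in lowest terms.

1/3

Cross I^A i × I^A i → 1/4 I^A I^A, 1/2 I^A i, 1/4 i i.
Type-A genotypes among offspring: I^A I^A (1/4), I^A i (1/2); total 3/4.
P(I^A I^A | type A) = (1/4) / (3/4) = 1/3.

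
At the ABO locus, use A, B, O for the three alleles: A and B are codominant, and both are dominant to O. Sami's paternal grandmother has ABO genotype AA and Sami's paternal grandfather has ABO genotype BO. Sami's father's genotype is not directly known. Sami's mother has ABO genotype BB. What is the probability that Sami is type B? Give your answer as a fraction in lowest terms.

1/2

Sami's father's ABO genotype from AA × BO: 1/2 AB, 1/2 AO.
Crossing each possibility with the mother BB and summing P(type B): 1/2·1/2 + 1/2·1/2 = 1/2.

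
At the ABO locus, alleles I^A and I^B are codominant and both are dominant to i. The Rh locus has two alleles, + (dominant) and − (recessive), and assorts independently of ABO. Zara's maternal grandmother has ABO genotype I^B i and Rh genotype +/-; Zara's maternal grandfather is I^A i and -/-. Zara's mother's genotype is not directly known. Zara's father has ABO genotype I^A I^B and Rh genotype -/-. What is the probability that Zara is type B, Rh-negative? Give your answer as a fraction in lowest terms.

Zara's mother's ABO genotype from I^B i × I^A i: 1/4 I^A I^B, 1/4 I^A i, 1/4 I^B i, 1/4 i i.
Crossing each possibility with the father I^A I^B and summing P(type B): 1/4·1/4 + 1/4·1/4 + 1/4·1/2 + 1/4·1/2 = 3/8.
Similarly for Rh via the mother's Rh distribution: P(Rh-) = 3/4.
Independent loci: 3/8 × 3/4 = 9/32.

9/32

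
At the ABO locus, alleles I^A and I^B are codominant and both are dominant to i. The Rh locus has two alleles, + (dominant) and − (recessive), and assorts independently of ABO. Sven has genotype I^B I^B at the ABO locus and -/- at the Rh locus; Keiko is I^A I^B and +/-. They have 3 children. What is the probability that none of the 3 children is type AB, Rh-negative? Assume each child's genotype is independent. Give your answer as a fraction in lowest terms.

ABO cross I^B I^B × I^A I^B → 1/2 B, 1/2 AB.
Rh cross -/- × +/- → 1/2 Rh+, 1/2 Rh-; so P(type AB, Rh-negative) = 1/2 × 1/2 = 1/4 per child.
P(not type AB, Rh-negative) = 3/4 for one child; (3/4)^3 = 27/64.

27/64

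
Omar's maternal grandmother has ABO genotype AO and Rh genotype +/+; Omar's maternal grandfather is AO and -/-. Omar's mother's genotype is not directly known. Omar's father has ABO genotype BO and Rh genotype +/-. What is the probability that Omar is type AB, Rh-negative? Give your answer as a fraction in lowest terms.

Omar's mother's ABO genotype from AO × AO: 1/4 AA, 1/2 AO, 1/4 OO.
Crossing each possibility with the father BO and summing P(type AB): 1/4·1/2 + 1/2·1/4 + 1/4·0 = 1/4.
Similarly for Rh via the mother's Rh distribution: P(Rh-) = 1/4.
Independent loci: 1/4 × 1/4 = 1/16.

1/16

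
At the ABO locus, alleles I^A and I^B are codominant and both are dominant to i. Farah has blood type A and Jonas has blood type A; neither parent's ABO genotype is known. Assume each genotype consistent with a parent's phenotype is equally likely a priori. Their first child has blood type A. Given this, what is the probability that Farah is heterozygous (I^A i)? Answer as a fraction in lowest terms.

Possible genotypes: Farah ∈ {I^A I^A, I^A i}; Jonas ∈ {I^A I^A, I^A i}.
Weight each parental genotype pair by prior × P(type-A child):
  I^A I^A × I^A I^A: posterior weight 4/15.
  I^A I^A × I^A i: posterior weight 4/15.
  I^A i × I^A I^A: posterior weight 4/15.
  I^A i × I^A i: posterior weight 1/5.
Sum the posterior weight over pairs where Farah is I^A i: 7/15.

7/15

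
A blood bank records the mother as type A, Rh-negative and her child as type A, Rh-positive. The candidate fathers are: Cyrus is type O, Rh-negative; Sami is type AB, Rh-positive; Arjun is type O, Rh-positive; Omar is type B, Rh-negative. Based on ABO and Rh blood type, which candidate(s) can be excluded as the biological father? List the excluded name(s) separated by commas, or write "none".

Cyrus, Omar

A candidate is excluded only if no genotype consistent with his phenotype could produce a type A, Rh-positive child with a type A, Rh-negative mother.
Cyrus (type O, Rh-): no genotype consistent with that phenotype can produce a type-A Rh+ child with a type-A mother.
Omar (type B, Rh-): no genotype consistent with that phenotype can produce a type-A Rh+ child with a type-A mother.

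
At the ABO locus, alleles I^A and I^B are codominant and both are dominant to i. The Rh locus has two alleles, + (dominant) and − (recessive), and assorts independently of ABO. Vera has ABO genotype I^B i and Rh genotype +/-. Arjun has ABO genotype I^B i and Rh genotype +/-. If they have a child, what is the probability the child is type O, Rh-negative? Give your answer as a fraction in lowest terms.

1/16

ABO cross I^B i × I^B i → offspring phenotypes: 1/4 O, 3/4 B.
Rh cross +/- × +/- → 3/4 Rh+, 1/4 Rh-.
Independent loci: P(type O, Rh-negative) = 1/4 × 1/4 = 1/16.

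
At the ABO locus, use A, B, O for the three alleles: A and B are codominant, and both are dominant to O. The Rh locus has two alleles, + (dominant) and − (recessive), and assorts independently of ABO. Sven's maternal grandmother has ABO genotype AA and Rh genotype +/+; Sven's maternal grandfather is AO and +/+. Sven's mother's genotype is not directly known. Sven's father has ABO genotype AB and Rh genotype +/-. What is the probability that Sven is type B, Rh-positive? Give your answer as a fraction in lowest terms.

1/8

Sven's mother's ABO genotype from AA × AO: 1/2 AA, 1/2 AO.
Crossing each possibility with the father AB and summing P(type B): 1/2·0 + 1/2·1/4 = 1/8.
Similarly for Rh via the mother's Rh distribution: P(Rh+) = 1.
Independent loci: 1/8 × 1 = 1/8.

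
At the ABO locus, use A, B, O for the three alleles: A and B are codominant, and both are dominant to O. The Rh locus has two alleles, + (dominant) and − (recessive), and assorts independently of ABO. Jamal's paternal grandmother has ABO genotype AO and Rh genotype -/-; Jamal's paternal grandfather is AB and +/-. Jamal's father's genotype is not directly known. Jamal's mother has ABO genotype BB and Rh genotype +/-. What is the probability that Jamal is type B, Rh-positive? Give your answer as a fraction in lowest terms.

Jamal's father's ABO genotype from AO × AB: 1/4 AA, 1/4 AB, 1/4 AO, 1/4 BO.
Crossing each possibility with the mother BB and summing P(type B): 1/4·0 + 1/4·1/2 + 1/4·1/2 + 1/4·1 = 1/2.
Similarly for Rh via the father's Rh distribution: P(Rh+) = 5/8.
Independent loci: 1/2 × 5/8 = 5/16.

5/16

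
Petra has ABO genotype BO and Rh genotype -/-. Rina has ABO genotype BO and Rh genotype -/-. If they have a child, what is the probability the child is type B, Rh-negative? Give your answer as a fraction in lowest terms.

3/4

ABO cross BO × BO → offspring phenotypes: 1/4 O, 3/4 B.
Rh cross -/- × -/- → 1 Rh-.
Independent loci: P(type B, Rh-negative) = 3/4 × 1 = 3/4.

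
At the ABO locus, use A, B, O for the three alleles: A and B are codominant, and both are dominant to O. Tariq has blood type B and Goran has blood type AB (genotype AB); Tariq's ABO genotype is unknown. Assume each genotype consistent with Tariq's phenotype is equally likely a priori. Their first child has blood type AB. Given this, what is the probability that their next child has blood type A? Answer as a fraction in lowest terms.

Possible genotypes: Tariq ∈ {BB, BO}; Goran ∈ {AB}.
Weight each parental genotype pair by prior × P(type-AB child):
  BB × AB: posterior weight 2/3; P(next child type A) = 0.
  BO × AB: posterior weight 1/3; P(next child type A) = 1/4.
Weighted sum = 1/12.

1/12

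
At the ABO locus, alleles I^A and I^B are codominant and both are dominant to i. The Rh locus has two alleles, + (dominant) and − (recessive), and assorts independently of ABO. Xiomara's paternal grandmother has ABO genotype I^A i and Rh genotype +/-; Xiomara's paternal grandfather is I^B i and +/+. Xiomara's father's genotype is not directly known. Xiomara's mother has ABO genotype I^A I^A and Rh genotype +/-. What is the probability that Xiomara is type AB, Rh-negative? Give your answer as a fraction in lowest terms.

1/32

Xiomara's father's ABO genotype from I^A i × I^B i: 1/4 I^A I^B, 1/4 I^A i, 1/4 I^B i, 1/4 i i.
Crossing each possibility with the mother I^A I^A and summing P(type AB): 1/4·1/2 + 1/4·0 + 1/4·1/2 + 1/4·0 = 1/4.
Similarly for Rh via the father's Rh distribution: P(Rh-) = 1/8.
Independent loci: 1/4 × 1/8 = 1/32.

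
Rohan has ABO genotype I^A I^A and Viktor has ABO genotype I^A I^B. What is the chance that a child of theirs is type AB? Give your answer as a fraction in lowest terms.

1/2

ABO cross I^A I^A × I^A I^B → offspring phenotypes: 1/2 A, 1/2 AB.
So P(type AB) = 1/2.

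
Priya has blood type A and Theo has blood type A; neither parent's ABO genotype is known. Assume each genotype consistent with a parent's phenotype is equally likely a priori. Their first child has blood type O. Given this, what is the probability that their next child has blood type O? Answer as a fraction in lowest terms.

Possible genotypes: Priya ∈ {I^A I^A, I^A i}; Theo ∈ {I^A I^A, I^A i}.
Weight each parental genotype pair by prior × P(type-O child):
  I^A i × I^A i: posterior weight 1; P(next child type O) = 1/4.
Weighted sum = 1/4.

1/4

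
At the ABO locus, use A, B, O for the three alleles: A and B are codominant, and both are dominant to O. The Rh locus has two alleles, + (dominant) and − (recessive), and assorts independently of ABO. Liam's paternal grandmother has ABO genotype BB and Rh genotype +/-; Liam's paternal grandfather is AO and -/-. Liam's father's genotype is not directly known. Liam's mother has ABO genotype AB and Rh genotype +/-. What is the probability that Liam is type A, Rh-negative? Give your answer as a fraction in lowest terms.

Liam's father's ABO genotype from BB × AO: 1/2 AB, 1/2 BO.
Crossing each possibility with the mother AB and summing P(type A): 1/2·1/4 + 1/2·1/4 = 1/4.
Similarly for Rh via the father's Rh distribution: P(Rh-) = 3/8.
Independent loci: 1/4 × 3/8 = 3/32.

3/32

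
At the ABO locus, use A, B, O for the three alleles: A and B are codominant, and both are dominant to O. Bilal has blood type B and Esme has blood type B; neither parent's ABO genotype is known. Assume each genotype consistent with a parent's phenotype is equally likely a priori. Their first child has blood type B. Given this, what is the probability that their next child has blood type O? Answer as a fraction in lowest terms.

1/20

Possible genotypes: Bilal ∈ {BB, BO}; Esme ∈ {BB, BO}.
Weight each parental genotype pair by prior × P(type-B child):
  BB × BB: posterior weight 4/15; P(next child type O) = 0.
  BB × BO: posterior weight 4/15; P(next child type O) = 0.
  BO × BB: posterior weight 4/15; P(next child type O) = 0.
  BO × BO: posterior weight 1/5; P(next child type O) = 1/4.
Weighted sum = 1/20.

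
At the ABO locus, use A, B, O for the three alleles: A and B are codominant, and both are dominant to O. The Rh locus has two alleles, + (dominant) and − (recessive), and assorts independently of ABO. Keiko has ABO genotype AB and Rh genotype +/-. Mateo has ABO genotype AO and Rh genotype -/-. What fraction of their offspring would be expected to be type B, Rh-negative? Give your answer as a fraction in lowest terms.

ABO cross AB × AO → offspring phenotypes: 1/2 A, 1/4 B, 1/4 AB.
Rh cross +/- × -/- → 1/2 Rh+, 1/2 Rh-.
Independent loci: P(type B, Rh-negative) = 1/4 × 1/2 = 1/8.

1/8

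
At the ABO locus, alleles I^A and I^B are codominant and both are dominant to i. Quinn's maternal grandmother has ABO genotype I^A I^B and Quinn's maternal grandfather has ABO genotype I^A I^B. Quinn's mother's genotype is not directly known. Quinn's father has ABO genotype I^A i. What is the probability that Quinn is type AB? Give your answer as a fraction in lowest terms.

1/4

Quinn's mother's ABO genotype from I^A I^B × I^A I^B: 1/4 I^A I^A, 1/2 I^A I^B, 1/4 I^B I^B.
Crossing each possibility with the father I^A i and summing P(type AB): 1/4·0 + 1/2·1/4 + 1/4·1/2 = 1/4.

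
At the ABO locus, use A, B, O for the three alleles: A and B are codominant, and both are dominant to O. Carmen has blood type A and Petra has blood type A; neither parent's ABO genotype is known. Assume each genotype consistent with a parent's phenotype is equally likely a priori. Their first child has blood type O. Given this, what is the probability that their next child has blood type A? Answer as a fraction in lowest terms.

Possible genotypes: Carmen ∈ {AA, AO}; Petra ∈ {AA, AO}.
Weight each parental genotype pair by prior × P(type-O child):
  AO × AO: posterior weight 1; P(next child type A) = 3/4.
Weighted sum = 3/4.

3/4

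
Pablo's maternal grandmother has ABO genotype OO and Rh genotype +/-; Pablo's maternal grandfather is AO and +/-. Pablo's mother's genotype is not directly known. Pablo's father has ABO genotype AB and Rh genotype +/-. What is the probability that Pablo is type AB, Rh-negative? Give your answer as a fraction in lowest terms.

1/32

Pablo's mother's ABO genotype from OO × AO: 1/2 AO, 1/2 OO.
Crossing each possibility with the father AB and summing P(type AB): 1/2·1/4 + 1/2·0 = 1/8.
Similarly for Rh via the mother's Rh distribution: P(Rh-) = 1/4.
Independent loci: 1/8 × 1/4 = 1/32.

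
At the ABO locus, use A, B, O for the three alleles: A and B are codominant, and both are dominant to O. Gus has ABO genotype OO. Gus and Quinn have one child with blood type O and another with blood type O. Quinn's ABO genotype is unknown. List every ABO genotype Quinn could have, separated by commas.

AO, BO, OO

For each candidate genotype of Quinn, check whether crossing it with OO can produce every observed child phenotype.
  AA → possible child types {A} ✗
  AB → possible child types {A, B} ✗
  AO → possible child types {O, A} ✓
  BB → possible child types {B} ✗
  BO → possible child types {O, B} ✓
  OO → possible child types {O} ✓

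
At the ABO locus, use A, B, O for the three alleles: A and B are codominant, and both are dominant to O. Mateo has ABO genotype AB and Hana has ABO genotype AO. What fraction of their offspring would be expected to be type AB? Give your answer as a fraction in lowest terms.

1/4

ABO cross AB × AO → offspring phenotypes: 1/2 A, 1/4 B, 1/4 AB.
So P(type AB) = 1/4.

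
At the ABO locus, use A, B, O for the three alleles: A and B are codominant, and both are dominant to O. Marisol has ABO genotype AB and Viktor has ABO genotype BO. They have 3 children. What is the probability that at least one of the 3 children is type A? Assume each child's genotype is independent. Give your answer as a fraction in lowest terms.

ABO cross AB × BO → 1/4 A, 1/2 B, 1/4 AB.
So P(type A) = 1/4 per child.
P(none) = (3/4)^3 = 27/64; P(at least one) = 1 − 27/64 = 37/64.

37/64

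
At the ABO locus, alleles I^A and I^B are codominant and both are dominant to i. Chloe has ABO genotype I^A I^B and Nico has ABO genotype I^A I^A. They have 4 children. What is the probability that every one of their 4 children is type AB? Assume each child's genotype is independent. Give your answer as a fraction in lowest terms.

1/16

ABO cross I^A I^B × I^A I^A → 1/2 A, 1/2 AB.
So P(type AB) = 1/2 per child.
All 4 independent: (1/2)^4 = 1/16.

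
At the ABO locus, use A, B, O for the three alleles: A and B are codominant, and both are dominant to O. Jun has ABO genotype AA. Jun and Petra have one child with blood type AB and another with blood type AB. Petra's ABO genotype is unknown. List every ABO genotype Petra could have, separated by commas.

AB, BB, BO

For each candidate genotype of Petra, check whether crossing it with AA can produce every observed child phenotype.
  AA → possible child types {A} ✗
  AB → possible child types {A, AB} ✓
  AO → possible child types {A} ✗
  BB → possible child types {AB} ✓
  BO → possible child types {A, AB} ✓
  OO → possible child types {A} ✗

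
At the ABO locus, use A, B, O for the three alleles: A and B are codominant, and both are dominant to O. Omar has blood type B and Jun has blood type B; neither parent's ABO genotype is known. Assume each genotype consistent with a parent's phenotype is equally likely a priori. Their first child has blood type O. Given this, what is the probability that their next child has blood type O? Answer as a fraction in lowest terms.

1/4

Possible genotypes: Omar ∈ {BB, BO}; Jun ∈ {BB, BO}.
Weight each parental genotype pair by prior × P(type-O child):
  BO × BO: posterior weight 1; P(next child type O) = 1/4.
Weighted sum = 1/4.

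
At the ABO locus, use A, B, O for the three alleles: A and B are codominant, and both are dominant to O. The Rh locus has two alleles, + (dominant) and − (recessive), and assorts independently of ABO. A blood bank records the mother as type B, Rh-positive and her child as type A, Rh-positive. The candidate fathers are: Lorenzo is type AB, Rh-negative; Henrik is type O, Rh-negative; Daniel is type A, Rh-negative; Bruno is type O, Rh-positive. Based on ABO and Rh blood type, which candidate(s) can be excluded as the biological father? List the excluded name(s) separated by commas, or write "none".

A candidate is excluded only if no genotype consistent with his phenotype could produce a type A, Rh-positive child with a type B, Rh-positive mother.
Henrik (type O, Rh-): no genotype consistent with that phenotype can produce a type-A Rh+ child with a type-B mother.
Bruno (type O, Rh+): no genotype consistent with that phenotype can produce a type-A Rh+ child with a type-B mother.

Henrik, Bruno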